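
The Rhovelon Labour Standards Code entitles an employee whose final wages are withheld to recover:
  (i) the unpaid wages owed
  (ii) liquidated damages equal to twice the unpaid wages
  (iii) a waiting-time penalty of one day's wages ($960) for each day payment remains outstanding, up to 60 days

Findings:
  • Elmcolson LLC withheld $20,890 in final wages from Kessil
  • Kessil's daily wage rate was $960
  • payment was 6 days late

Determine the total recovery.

Doubled: 2 × $20,890 = $41,780
Penalty days: min(6, 60) = 6
Waiting-time penalty: 6 × $960 = $5,760
Total award: $20,890 + $41,780 + $5,760 = $68,430

Total award: $68,430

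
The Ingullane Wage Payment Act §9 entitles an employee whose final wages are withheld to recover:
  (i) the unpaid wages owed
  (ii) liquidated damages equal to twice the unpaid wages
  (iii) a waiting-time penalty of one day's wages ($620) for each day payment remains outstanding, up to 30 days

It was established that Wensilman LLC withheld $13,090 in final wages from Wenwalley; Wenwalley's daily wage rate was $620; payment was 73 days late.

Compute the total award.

Doubled: 2 × $13,090 = $26,180
Penalty days: min(73, 30) = 30
Waiting-time penalty: 30 × $620 = $18,600
Total award: $13,090 + $26,180 + $18,600 = $57,870

$57,870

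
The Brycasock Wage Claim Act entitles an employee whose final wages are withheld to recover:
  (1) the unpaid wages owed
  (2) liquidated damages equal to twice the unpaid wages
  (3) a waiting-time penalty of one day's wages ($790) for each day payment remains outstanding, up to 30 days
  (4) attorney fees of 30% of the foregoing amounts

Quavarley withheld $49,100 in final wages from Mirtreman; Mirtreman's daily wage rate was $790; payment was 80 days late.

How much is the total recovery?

$222,300

Doubled: 2 × $49,100 = $98,200
Penalty days: min(80, 30) = 30
Waiting-time penalty: 30 × $790 = $23,700
Subtotal: $49,100 + $98,200 + $23,700 = $171,000
Attorney fees: 30% of $171,000 = $51,300
Total award: $171,000 + $51,300 = $222,300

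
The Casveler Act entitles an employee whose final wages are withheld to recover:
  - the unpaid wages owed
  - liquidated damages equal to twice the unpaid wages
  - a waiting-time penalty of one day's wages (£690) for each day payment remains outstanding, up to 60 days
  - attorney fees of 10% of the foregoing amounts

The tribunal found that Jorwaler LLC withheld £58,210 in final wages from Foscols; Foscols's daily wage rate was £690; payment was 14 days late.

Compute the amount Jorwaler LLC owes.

Doubled: 2 × £58,210 = £116,420
Penalty days: min(14, 60) = 14
Waiting-time penalty: 14 × £690 = £9,660
Subtotal: £58,210 + £116,420 + £9,660 = £184,290
Attorney fees: 10% of £184,290 = £18,429
Total award: £184,290 + £18,429 = £202,719

£202,719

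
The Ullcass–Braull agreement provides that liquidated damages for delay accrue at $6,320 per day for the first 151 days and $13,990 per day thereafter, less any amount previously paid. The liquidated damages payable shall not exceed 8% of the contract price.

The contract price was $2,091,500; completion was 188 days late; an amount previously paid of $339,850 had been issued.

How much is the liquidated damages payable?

First 151 days: 151 × $6,320 = $954,320
Remaining days: (188 − 151) × $13,990 = $517,630
Accrued per-day damages: $954,320 + $517,630 = $1,471,950
Less amount previously paid: $1,471,950 − $339,850 = $1,132,100
Cap: 8% of $2,091,500 = $167,320
Cap at $167,320: $1,132,100 exceeds the cap → $167,320

$167,320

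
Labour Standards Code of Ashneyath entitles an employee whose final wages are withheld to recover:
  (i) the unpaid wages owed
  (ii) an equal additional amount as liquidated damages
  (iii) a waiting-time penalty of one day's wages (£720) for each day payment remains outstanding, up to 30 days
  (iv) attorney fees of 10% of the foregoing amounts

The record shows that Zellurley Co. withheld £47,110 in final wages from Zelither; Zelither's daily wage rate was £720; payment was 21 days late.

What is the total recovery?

Liquidated damages (equal amount): £47,110
Penalty days: min(21, 30) = 21
Waiting-time penalty: 21 × £720 = £15,120
Subtotal: £47,110 + £47,110 + £15,120 = £109,340
Attorney fees: 10% of £109,340 = £10,934
Total award: £109,340 + £10,934 = £120,274

£120,274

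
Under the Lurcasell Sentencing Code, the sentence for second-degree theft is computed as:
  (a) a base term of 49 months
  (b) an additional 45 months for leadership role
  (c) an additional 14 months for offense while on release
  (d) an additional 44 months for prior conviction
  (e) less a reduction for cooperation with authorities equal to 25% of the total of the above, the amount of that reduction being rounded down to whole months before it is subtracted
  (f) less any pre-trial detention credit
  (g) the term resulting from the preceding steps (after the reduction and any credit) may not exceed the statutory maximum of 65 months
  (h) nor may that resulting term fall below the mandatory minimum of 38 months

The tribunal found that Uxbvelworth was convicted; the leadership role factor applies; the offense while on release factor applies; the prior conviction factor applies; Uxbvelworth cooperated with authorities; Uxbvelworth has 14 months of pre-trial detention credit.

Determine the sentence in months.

Leadership role enhancement: +45 months
Offense while on release enhancement: +14 months
Prior conviction enhancement: +44 months
Adjusted term: 49 months + 45 months + 14 months + 44 months = 152 months
Cooperation with authorities reduction: 25% of 152 months = 38 months (rounded down)
After reduction: 152 − 38 = 114 months
Less pre-trial detention credit: 114 months − 14 months = 100 months
Cap at 65 months: 100 months exceeds the cap → 65 months
Minimum 38 months: 65 months meets the minimum, no increase.

Sentence: 65 months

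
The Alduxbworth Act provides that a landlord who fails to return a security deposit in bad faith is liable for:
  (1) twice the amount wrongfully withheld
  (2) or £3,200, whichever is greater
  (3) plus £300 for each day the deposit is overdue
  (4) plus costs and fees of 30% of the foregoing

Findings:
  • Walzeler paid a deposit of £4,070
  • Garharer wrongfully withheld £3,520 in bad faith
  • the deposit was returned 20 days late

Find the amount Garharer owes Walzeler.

£16,952

Doubled: 2 × £3,520 = £7,040
Minimum £3,200: £7,040 meets the minimum, no increase.
Late-return penalty: 20 × £300 = £6,000
Damages plus late penalty: £7,040 + £6,000 = £13,040
Costs and fees: 30% of £13,040 = £3,912
Total recovery: £13,040 + £3,912 = £16,952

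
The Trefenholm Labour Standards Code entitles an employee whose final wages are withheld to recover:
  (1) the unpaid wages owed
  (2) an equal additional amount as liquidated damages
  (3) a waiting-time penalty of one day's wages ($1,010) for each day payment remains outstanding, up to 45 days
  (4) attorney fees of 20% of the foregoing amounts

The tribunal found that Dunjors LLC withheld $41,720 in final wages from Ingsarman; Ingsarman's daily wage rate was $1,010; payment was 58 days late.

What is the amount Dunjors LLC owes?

$154,668

Liquidated damages (equal amount): $41,720
Penalty days: min(58, 45) = 45
Waiting-time penalty: 45 × $1,010 = $45,450
Subtotal: $41,720 + $41,720 + $45,450 = $128,890
Attorney fees: 20% of $128,890 = $25,778
Total award: $128,890 + $25,778 = $154,668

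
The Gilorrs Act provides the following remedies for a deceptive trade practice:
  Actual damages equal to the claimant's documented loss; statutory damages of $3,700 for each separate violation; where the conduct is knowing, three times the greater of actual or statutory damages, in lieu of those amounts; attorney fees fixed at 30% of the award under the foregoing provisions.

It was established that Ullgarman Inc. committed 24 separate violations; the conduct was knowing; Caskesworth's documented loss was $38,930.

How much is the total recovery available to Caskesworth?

$346,320

Statutory damages: 24 × $3,700 = $88,800
Greater of actual damages ($38,930) or statutory damages ($88,800): $88,800
Trebled: 3 × $88,800 = $266,400
Attorney fees: 30% of $266,400 = $79,920
Total recovery: $266,400 + $79,920 = $346,320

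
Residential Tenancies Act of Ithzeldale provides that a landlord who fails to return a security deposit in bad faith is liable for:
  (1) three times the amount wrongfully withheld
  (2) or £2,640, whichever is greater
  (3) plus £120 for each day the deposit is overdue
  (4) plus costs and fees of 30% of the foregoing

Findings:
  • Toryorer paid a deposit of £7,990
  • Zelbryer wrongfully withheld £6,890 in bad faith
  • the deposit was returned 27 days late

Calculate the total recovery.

Trebled: 3 × £6,890 = £20,670
Minimum £2,640: £20,670 meets the minimum, no increase.
Late-return penalty: 27 × £120 = £3,240
Damages plus late penalty: £20,670 + £3,240 = £23,910
Costs and fees: 30% of £23,910 = £7,173
Total recovery: £23,910 + £7,173 = £31,083

£31,083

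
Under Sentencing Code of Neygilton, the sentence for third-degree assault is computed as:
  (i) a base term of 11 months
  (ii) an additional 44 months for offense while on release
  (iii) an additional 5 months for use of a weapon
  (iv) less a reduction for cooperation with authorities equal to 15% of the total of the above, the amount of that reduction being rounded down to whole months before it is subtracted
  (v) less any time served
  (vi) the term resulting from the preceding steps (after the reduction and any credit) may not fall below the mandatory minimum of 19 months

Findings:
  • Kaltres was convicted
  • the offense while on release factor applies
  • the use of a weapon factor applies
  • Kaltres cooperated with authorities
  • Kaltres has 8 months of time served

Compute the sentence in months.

Offense while on release enhancement: +44 months
Use of a weapon enhancement: +5 months
Adjusted term: 11 months + 44 months + 5 months = 60 months
Cooperation with authorities reduction: 15% of 60 months = 9 months (rounded down)
After reduction: 60 − 9 = 51 months
Less time served: 51 months − 8 months = 43 months
Minimum 19 months: 43 months meets the minimum, no increase.

43 months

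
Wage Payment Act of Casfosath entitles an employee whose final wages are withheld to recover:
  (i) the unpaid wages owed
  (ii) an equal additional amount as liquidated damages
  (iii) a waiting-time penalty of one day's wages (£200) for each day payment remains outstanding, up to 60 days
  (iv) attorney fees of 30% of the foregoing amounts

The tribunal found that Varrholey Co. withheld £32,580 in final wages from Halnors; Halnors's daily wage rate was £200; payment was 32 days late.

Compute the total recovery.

£93,028

Liquidated damages (equal amount): £32,580
Penalty days: min(32, 60) = 32
Waiting-time penalty: 32 × £200 = £6,400
Subtotal: £32,580 + £32,580 + £6,400 = £71,560
Attorney fees: 30% of £71,560 = £21,468
Total award: £71,560 + £21,468 = £93,028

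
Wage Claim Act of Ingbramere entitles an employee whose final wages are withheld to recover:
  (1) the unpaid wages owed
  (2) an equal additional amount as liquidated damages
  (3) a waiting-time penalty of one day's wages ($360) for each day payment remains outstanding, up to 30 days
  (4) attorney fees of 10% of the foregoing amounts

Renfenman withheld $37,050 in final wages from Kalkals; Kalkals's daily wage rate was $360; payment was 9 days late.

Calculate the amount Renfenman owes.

Liquidated damages (equal amount): $37,050
Penalty days: min(9, 30) = 9
Waiting-time penalty: 9 × $360 = $3,240
Subtotal: $37,050 + $37,050 + $3,240 = $77,340
Attorney fees: 10% of $77,340 = $7,734
Total award: $77,340 + $7,734 = $85,074

Total award: $85,074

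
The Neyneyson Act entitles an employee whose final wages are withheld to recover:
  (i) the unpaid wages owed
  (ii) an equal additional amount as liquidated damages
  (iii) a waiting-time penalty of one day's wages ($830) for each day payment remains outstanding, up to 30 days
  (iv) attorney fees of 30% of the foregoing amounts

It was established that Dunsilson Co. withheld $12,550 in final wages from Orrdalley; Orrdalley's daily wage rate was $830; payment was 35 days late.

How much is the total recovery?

$65,000

Liquidated damages (equal amount): $12,550
Penalty days: min(35, 30) = 30
Waiting-time penalty: 30 × $830 = $24,900
Subtotal: $12,550 + $12,550 + $24,900 = $50,000
Attorney fees: 30% of $50,000 = $15,000
Total award: $50,000 + $15,000 = $65,000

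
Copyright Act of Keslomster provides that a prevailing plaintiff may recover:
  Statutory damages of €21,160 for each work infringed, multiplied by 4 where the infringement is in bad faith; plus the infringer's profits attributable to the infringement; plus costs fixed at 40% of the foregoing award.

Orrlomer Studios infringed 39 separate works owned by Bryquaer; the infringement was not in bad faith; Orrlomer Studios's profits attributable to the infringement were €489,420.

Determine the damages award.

Statutory damages: 39 × €21,160 = €825,240
Infringement not in bad faith: no ×4 enhancement.
Combined award: €825,240 + €489,420 = €1,314,660
Costs: 40% of €1,314,660 = €525,864
Award plus costs: €1,314,660 + €525,864 = €1,840,524

€1,840,524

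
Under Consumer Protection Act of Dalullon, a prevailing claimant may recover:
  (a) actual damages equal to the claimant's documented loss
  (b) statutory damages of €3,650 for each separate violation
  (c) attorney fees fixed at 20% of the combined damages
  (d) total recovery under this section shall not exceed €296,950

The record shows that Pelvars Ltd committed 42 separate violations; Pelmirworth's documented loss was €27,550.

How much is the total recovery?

Total recovery: €217,020

Statutory damages: 42 × €3,650 = €153,300
Combined damages: €27,550 + €153,300 = €180,850
Attorney fees: 20% of €180,850 = €36,170
Total before cap: €180,850 + €36,170 = €217,020
Cap at €296,950: €217,020 is within the cap, no reduction.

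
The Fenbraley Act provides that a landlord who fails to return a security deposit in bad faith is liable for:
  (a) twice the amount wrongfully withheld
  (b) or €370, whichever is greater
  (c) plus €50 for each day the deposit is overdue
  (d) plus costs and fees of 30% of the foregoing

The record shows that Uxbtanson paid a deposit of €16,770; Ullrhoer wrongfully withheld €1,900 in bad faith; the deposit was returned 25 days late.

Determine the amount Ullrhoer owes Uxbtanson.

Doubled: 2 × €1,900 = €3,800
Minimum €370: €3,800 meets the minimum, no increase.
Late-return penalty: 25 × €50 = €1,250
Damages plus late penalty: €3,800 + €1,250 = €5,050
Costs and fees: 30% of €5,050 = €1,515
Total recovery: €5,050 + €1,515 = €6,565

€6,565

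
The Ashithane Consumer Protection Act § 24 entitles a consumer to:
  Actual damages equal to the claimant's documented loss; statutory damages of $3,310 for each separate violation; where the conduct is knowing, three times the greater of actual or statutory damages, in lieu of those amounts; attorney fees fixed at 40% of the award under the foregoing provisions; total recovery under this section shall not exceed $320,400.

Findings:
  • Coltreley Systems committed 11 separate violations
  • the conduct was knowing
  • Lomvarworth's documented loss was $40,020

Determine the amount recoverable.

Statutory damages: 11 × $3,310 = $36,410
Greater of actual damages ($40,020) or statutory damages ($36,410): $40,020
Trebled: 3 × $40,020 = $120,060
Attorney fees: 40% of $120,060 = $48,024
Total before cap: $120,060 + $48,024 = $168,084
Cap at $320,400: $168,084 is within the cap, no reduction.

$168,084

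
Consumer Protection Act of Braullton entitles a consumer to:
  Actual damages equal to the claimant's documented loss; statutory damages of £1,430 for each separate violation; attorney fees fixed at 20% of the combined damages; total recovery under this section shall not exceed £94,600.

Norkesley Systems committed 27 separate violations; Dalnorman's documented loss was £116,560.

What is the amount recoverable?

£94,600

Statutory damages: 27 × £1,430 = £38,610
Combined damages: £116,560 + £38,610 = £155,170
Attorney fees: 20% of £155,170 = £31,034
Total before cap: £155,170 + £31,034 = £186,204
Cap at £94,600: £186,204 exceeds the cap → £94,600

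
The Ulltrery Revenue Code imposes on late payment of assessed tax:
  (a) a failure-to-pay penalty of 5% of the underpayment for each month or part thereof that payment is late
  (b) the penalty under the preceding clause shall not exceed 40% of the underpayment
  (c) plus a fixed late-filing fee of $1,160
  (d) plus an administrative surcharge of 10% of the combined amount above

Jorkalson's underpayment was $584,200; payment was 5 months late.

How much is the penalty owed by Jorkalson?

Accrued rate: 5% × 5 = 25%, capped at 40% → 25%
Failure-to-pay penalty: 25% of $584,200 = $146,050
Penalty before surcharge: $146,050 + $1,160 = $147,210
Administrative surcharge: 10% of $147,210 = $14,721
Total penalty: $147,210 + $14,721 = $161,931

$161,931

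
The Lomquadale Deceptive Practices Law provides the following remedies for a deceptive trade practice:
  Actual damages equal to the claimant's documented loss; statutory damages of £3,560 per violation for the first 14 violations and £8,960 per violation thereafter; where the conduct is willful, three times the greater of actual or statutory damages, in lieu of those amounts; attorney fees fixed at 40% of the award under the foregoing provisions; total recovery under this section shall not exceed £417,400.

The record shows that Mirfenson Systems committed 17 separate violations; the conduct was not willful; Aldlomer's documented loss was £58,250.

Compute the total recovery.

First 14 violations: 14 × £3,560 = £49,840
Remaining violations: (17 − 14) × £8,960 = £26,880
Statutory damages: £49,840 + £26,880 = £76,720
Conduct not willful: the in-lieu enhancement does not apply.
Actual plus statutory damages: £58,250 + £76,720 = £134,970
Attorney fees: 40% of £134,970 = £53,988
Total before cap: £134,970 + £53,988 = £188,958
Cap at £417,400: £188,958 is within the cap, no reduction.

£188,958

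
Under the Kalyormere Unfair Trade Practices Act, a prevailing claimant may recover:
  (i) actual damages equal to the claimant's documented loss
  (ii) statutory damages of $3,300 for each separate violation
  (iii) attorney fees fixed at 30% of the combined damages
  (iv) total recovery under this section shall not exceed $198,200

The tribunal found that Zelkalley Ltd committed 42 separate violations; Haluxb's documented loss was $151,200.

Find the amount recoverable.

Statutory damages: 42 × $3,300 = $138,600
Combined damages: $151,200 + $138,600 = $289,800
Attorney fees: 30% of $289,800 = $86,940
Total before cap: $289,800 + $86,940 = $376,740
Cap at $198,200: $376,740 exceeds the cap → $198,200

$198,200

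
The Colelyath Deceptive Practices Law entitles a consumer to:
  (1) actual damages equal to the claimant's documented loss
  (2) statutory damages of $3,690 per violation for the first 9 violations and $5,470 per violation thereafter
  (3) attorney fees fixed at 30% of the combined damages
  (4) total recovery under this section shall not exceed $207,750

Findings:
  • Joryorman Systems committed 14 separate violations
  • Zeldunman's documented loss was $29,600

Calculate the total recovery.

First 9 violations: 9 × $3,690 = $33,210
Remaining violations: (14 − 9) × $5,470 = $27,350
Statutory damages: $33,210 + $27,350 = $60,560
Combined damages: $29,600 + $60,560 = $90,160
Attorney fees: 30% of $90,160 = $27,048
Total before cap: $90,160 + $27,048 = $117,208
Cap at $207,750: $117,208 is within the cap, no reduction.

$117,208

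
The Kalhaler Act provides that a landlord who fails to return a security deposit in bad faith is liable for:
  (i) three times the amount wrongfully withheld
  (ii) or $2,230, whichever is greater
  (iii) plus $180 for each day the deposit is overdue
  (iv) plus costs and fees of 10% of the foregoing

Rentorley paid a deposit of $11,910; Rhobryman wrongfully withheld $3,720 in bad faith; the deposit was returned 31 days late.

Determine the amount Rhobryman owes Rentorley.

Trebled: 3 × $3,720 = $11,160
Minimum $2,230: $11,160 meets the minimum, no increase.
Late-return penalty: 31 × $180 = $5,580
Damages plus late penalty: $11,160 + $5,580 = $16,740
Costs and fees: 10% of $16,740 = $1,674
Total recovery: $16,740 + $1,674 = $18,414

$18,414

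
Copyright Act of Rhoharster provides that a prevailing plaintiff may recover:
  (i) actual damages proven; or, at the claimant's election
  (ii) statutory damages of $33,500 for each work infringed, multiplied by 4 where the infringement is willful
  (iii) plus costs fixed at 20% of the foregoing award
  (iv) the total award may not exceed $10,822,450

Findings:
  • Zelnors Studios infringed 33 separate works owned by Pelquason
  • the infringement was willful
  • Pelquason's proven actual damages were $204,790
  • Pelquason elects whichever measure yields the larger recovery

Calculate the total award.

Award: $5,306,400

Statutory damages: 33 × $33,500 = $1,105,500
Multiplied by 4: 4 × $1,105,500 = $4,422,000
Greater of actual damages ($204,790) or enhanced statutory damages ($4,422,000): $4,422,000
Costs: 20% of $4,422,000 = $884,400
Award plus costs: $4,422,000 + $884,400 = $5,306,400
Cap at $10,822,450: $5,306,400 is within the cap, no reduction.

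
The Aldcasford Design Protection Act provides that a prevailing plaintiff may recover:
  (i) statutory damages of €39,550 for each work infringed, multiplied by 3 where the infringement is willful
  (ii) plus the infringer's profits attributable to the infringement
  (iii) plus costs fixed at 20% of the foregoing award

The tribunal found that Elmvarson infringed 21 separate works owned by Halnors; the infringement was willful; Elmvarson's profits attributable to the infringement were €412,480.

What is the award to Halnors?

Statutory damages: 21 × €39,550 = €830,550
Trebled: 3 × €830,550 = €2,491,650
Combined award: €2,491,650 + €412,480 = €2,904,130
Costs: 20% of €2,904,130 = €580,826
Award plus costs: €2,904,130 + €580,826 = €3,484,956

Award: €3,484,956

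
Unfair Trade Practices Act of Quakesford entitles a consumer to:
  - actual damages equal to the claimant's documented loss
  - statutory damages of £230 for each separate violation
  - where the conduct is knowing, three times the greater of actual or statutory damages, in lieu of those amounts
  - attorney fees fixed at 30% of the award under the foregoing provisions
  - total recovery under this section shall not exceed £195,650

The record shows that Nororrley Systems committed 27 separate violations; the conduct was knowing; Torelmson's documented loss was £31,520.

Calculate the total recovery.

Statutory damages: 27 × £230 = £6,210
Greater of actual damages (£31,520) or statutory damages (£6,210): £31,520
Trebled: 3 × £31,520 = £94,560
Attorney fees: 30% of £94,560 = £28,368
Total before cap: £94,560 + £28,368 = £122,928
Cap at £195,650: £122,928 is within the cap, no reduction.

£122,928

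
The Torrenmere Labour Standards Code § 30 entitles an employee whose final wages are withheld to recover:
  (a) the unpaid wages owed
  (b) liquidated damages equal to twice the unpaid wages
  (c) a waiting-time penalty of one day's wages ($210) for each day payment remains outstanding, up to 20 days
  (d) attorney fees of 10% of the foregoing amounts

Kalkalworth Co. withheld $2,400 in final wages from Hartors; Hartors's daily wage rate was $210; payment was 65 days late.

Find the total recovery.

Doubled: 2 × $2,400 = $4,800
Penalty days: min(65, 20) = 20
Waiting-time penalty: 20 × $210 = $4,200
Subtotal: $2,400 + $4,800 + $4,200 = $11,400
Attorney fees: 10% of $11,400 = $1,140
Total award: $11,400 + $1,140 = $12,540

$12,540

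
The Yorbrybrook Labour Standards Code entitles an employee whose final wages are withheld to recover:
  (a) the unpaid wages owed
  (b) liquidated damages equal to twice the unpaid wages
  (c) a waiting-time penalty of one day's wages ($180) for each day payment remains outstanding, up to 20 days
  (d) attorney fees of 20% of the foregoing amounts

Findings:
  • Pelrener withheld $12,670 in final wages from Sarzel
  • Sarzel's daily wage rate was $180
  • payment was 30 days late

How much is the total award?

Doubled: 2 × $12,670 = $25,340
Penalty days: min(30, 20) = 20
Waiting-time penalty: 20 × $180 = $3,600
Subtotal: $12,670 + $25,340 + $3,600 = $41,610
Attorney fees: 20% of $41,610 = $8,322
Total award: $41,610 + $8,322 = $49,932

$49,932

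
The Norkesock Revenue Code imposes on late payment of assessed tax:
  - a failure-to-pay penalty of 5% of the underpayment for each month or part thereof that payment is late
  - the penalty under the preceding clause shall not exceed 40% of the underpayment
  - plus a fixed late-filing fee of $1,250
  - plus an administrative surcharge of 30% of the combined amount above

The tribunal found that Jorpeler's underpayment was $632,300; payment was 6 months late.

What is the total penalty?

Accrued rate: 5% × 6 = 30%, capped at 40% → 30%
Failure-to-pay penalty: 30% of $632,300 = $189,690
Penalty before surcharge: $189,690 + $1,250 = $190,940
Administrative surcharge: 30% of $190,940 = $57,282
Total penalty: $190,940 + $57,282 = $248,222

$248,222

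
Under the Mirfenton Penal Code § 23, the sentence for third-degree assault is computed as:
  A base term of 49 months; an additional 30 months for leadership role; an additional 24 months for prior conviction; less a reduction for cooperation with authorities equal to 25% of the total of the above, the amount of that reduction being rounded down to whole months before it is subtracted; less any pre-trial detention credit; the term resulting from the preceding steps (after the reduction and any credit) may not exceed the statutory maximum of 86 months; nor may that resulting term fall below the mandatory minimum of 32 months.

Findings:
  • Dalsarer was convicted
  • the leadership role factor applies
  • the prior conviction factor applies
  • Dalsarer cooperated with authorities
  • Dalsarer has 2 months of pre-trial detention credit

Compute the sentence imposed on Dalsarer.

76 months

Leadership role enhancement: +30 months
Prior conviction enhancement: +24 months
Adjusted term: 49 months + 30 months + 24 months = 103 months
Cooperation with authorities reduction: 25% of 103 months = 25 months (rounded down)
After reduction: 103 − 25 = 78 months
Less pre-trial detention credit: 78 months − 2 months = 76 months
Cap at 86 months: 76 months is within the cap, no reduction.
Minimum 32 months: 76 months meets the minimum, no increase.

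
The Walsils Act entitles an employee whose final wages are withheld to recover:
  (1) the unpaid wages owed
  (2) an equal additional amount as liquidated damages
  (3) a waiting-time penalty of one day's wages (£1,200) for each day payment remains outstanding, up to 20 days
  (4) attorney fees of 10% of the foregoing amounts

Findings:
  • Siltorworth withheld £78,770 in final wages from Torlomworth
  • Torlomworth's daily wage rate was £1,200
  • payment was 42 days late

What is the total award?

Liquidated damages (equal amount): £78,770
Penalty days: min(42, 20) = 20
Waiting-time penalty: 20 × £1,200 = £24,000
Subtotal: £78,770 + £78,770 + £24,000 = £181,540
Attorney fees: 10% of £181,540 = £18,154
Total award: £181,540 + £18,154 = £199,694

Total award: £199,694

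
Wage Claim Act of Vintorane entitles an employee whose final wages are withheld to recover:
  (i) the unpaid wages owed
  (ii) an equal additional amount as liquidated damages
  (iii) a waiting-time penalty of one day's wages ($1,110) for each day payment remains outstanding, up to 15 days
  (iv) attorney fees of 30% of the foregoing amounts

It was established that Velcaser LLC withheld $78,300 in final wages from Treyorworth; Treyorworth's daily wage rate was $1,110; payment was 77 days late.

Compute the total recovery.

$225,225

Liquidated damages (equal amount): $78,300
Penalty days: min(77, 15) = 15
Waiting-time penalty: 15 × $1,110 = $16,650
Subtotal: $78,300 + $78,300 + $16,650 = $173,250
Attorney fees: 30% of $173,250 = $51,975
Total award: $173,250 + $51,975 = $225,225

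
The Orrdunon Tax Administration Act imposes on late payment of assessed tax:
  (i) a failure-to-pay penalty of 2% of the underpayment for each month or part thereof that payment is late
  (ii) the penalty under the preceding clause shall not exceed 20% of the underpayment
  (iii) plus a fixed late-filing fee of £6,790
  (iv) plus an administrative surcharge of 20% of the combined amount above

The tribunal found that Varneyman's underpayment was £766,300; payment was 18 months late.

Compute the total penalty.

Accrued rate: 2% × 18 = 36%, capped at 20% → 20%
Failure-to-pay penalty: 20% of £766,300 = £153,260
Penalty before surcharge: £153,260 + £6,790 = £160,050
Administrative surcharge: 20% of £160,050 = £32,010
Total penalty: £160,050 + £32,010 = £192,060

£192,060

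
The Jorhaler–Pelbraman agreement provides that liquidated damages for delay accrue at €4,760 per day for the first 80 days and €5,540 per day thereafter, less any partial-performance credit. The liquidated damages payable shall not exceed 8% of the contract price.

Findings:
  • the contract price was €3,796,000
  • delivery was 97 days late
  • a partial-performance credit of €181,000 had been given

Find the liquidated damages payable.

First 80 days: 80 × €4,760 = €380,800
Remaining days: (97 − 80) × €5,540 = €94,180
Accrued per-day damages: €380,800 + €94,180 = €474,980
Less partial-performance credit: €474,980 − €181,000 = €293,980
Cap: 8% of €3,796,000 = €303,680
Cap at €303,680: €293,980 is within the cap, no reduction.

Liquidated damages: €293,980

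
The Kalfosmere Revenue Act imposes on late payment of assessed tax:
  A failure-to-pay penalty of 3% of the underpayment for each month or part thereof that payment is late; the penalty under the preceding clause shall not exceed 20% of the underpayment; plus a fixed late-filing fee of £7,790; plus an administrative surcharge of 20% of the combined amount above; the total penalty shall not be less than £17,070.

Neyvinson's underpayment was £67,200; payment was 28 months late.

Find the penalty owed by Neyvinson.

Accrued rate: 3% × 28 = 84%, capped at 20% → 20%
Failure-to-pay penalty: 20% of £67,200 = £13,440
Penalty before surcharge: £13,440 + £7,790 = £21,230
Administrative surcharge: 20% of £21,230 = £4,246
Total penalty: £21,230 + £4,246 = £25,476
Minimum £17,070: £25,476 meets the minimum, no increase.

Penalty: £25,476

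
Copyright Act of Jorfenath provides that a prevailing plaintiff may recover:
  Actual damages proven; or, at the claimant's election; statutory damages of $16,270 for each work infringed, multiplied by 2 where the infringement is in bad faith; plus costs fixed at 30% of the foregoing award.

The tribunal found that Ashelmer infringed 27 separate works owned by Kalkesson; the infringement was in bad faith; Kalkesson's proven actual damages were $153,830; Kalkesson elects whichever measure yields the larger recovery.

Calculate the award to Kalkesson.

$1,142,154

Statutory damages: 27 × $16,270 = $439,290
Doubled: 2 × $439,290 = $878,580
Greater of actual damages ($153,830) or enhanced statutory damages ($878,580): $878,580
Costs: 30% of $878,580 = $263,574
Award plus costs: $878,580 + $263,574 = $1,142,154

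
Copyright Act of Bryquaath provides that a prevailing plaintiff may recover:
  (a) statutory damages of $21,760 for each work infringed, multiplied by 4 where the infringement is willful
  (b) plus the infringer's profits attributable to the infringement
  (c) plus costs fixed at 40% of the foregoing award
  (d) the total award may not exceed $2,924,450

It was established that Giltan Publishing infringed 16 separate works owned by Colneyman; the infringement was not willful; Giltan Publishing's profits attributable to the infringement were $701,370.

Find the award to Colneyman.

Statutory damages: 16 × $21,760 = $348,160
Infringement not willful: no ×4 enhancement.
Combined award: $348,160 + $701,370 = $1,049,530
Costs: 40% of $1,049,530 = $419,812
Award plus costs: $1,049,530 + $419,812 = $1,469,342
Cap at $2,924,450: $1,469,342 is within the cap, no reduction.

Award: $1,469,342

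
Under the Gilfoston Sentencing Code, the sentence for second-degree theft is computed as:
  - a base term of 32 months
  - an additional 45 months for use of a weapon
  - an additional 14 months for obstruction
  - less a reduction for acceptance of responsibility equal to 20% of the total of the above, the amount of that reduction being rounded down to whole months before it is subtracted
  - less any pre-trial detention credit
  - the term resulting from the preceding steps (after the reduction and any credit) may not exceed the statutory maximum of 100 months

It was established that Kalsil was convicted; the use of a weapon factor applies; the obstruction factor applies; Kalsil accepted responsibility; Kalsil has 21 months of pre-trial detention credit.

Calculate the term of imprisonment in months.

Use of a weapon enhancement: +45 months
Obstruction enhancement: +14 months
Adjusted term: 32 months + 45 months + 14 months = 91 months
Acceptance of responsibility reduction: 20% of 91 months = 18 months (rounded down)
After reduction: 91 − 18 = 73 months
Less pre-trial detention credit: 73 months − 21 months = 52 months
Cap at 100 months: 52 months is within the cap, no reduction.

52 months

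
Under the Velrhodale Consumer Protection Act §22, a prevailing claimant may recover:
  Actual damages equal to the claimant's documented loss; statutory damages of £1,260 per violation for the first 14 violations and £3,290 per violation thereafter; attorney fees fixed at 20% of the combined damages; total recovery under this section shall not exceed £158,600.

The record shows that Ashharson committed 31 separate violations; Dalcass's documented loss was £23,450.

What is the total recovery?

First 14 violations: 14 × £1,260 = £17,640
Remaining violations: (31 − 14) × £3,290 = £55,930
Statutory damages: £17,640 + £55,930 = £73,570
Combined damages: £23,450 + £73,570 = £97,020
Attorney fees: 20% of £97,020 = £19,404
Total before cap: £97,020 + £19,404 = £116,424
Cap at £158,600: £116,424 is within the cap, no reduction.

£116,424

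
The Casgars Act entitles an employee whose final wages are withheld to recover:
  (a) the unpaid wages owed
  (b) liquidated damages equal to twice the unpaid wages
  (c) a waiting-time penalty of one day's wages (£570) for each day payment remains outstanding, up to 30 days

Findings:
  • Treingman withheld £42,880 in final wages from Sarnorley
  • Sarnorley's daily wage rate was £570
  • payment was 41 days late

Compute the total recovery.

Total award: £145,740

Doubled: 2 × £42,880 = £85,760
Penalty days: min(41, 30) = 30
Waiting-time penalty: 30 × £570 = £17,100
Total award: £42,880 + £85,760 + £17,100 = £145,740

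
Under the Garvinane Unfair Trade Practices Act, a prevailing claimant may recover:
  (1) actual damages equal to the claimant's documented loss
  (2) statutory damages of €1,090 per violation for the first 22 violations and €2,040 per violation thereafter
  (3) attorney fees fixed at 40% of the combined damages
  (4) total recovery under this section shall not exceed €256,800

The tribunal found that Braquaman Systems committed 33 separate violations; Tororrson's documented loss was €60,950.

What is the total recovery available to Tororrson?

First 22 violations: 22 × €1,090 = €23,980
Remaining violations: (33 − 22) × €2,040 = €22,440
Statutory damages: €23,980 + €22,440 = €46,420
Combined damages: €60,950 + €46,420 = €107,370
Attorney fees: 40% of €107,370 = €42,948
Total before cap: €107,370 + €42,948 = €150,318
Cap at €256,800: €150,318 is within the cap, no reduction.

€150,318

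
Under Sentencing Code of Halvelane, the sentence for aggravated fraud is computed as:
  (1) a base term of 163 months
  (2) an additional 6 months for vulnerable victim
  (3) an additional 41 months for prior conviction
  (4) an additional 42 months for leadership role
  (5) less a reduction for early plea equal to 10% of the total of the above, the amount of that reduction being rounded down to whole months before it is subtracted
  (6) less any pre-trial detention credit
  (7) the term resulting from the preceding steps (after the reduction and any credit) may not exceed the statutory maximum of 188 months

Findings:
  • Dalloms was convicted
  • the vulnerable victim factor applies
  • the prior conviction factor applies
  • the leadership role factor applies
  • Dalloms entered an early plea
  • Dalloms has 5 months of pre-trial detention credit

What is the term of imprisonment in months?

188 months

Vulnerable victim enhancement: +6 months
Prior conviction enhancement: +41 months
Leadership role enhancement: +42 months
Adjusted term: 163 months + 6 months + 41 months + 42 months = 252 months
Early plea reduction: 10% of 252 months = 25 months (rounded down)
After reduction: 252 − 25 = 227 months
Less pre-trial detention credit: 227 months − 5 months = 222 months
Cap at 188 months: 222 months exceeds the cap → 188 months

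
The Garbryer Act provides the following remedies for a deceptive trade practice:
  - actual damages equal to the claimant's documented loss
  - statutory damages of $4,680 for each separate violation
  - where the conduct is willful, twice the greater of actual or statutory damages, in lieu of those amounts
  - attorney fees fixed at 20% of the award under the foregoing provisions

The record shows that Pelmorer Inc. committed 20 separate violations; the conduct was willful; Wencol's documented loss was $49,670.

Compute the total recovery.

$224,640

Statutory damages: 20 × $4,680 = $93,600
Greater of actual damages ($49,670) or statutory damages ($93,600): $93,600
Doubled: 2 × $93,600 = $187,200
Attorney fees: 20% of $187,200 = $37,440
Total recovery: $187,200 + $37,440 = $224,640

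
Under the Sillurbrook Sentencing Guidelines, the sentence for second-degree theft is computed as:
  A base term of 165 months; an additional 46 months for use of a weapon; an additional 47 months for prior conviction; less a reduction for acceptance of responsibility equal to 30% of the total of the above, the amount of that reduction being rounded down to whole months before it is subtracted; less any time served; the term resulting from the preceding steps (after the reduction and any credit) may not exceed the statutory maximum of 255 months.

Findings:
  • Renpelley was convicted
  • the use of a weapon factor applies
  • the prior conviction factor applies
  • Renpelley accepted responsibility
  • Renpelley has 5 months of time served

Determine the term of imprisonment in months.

Use of a weapon enhancement: +46 months
Prior conviction enhancement: +47 months
Adjusted term: 165 months + 46 months + 47 months = 258 months
Acceptance of responsibility reduction: 30% of 258 months = 77 months (rounded down)
After reduction: 258 − 77 = 181 months
Less time served: 181 months − 5 months = 176 months
Cap at 255 months: 176 months is within the cap, no reduction.

176 months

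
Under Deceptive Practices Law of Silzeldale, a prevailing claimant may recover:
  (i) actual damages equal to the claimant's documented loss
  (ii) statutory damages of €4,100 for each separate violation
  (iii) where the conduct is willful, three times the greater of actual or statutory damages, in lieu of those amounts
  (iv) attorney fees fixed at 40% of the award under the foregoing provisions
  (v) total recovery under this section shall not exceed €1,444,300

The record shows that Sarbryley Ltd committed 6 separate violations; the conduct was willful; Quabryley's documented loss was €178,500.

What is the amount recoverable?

Statutory damages: 6 × €4,100 = €24,600
Greater of actual damages (€178,500) or statutory damages (€24,600): €178,500
Trebled: 3 × €178,500 = €535,500
Attorney fees: 40% of €535,500 = €214,200
Total before cap: €535,500 + €214,200 = €749,700
Cap at €1,444,300: €749,700 is within the cap, no reduction.

€749,700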